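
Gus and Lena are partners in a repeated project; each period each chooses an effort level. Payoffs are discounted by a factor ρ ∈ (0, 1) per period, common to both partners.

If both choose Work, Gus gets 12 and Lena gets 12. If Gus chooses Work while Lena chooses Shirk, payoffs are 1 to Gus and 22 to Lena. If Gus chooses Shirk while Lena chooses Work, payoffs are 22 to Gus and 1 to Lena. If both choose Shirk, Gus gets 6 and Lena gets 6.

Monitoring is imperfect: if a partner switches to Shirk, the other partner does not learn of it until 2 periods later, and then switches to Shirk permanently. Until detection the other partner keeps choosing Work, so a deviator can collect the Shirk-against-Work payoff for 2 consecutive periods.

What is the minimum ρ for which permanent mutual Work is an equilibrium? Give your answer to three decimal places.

A deviator earns 22 for 2 periods, then 6 forever; cooperating earns 12 forever. Multiplying the IC by (1−ρ):
12 ≥ 22(1−ρ^2) + 6ρ^2, so 16·ρ^2 ≥ 10 and ρ^2 ≥ 5/8.
ρ ≥ (5/8)^(1/2) ≈ 0.791.

0.791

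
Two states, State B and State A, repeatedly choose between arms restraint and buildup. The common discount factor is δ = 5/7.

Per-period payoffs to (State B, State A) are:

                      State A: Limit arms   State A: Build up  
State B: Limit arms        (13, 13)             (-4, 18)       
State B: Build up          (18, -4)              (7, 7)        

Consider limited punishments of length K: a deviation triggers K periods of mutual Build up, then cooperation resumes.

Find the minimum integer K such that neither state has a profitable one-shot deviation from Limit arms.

Need Σ_{k=1}^{K} δ^k ≥ (18−13)/(13−7) = 0.8333 at δ = 5/7.
At K = 1 the sum is 0.7143 < 0.8333; at K = 2 it is 1.2245 ≥ 0.8333.
So the minimum punishment length is K = 2.

2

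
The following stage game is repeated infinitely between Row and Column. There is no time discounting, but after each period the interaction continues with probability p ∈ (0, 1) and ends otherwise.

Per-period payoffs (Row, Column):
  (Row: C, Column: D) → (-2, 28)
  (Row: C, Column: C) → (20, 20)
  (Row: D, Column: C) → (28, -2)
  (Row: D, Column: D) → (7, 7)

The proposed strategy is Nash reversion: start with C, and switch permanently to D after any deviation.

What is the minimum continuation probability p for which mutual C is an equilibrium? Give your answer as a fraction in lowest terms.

8/21

With no time discounting, the continuation probability p plays the role of the discount factor.
Grim-trigger IC: 20/(1−p) ≥ 28 + 7p/(1−p) ⇒ p ≥ (28−20)/(28−7) = 8/21.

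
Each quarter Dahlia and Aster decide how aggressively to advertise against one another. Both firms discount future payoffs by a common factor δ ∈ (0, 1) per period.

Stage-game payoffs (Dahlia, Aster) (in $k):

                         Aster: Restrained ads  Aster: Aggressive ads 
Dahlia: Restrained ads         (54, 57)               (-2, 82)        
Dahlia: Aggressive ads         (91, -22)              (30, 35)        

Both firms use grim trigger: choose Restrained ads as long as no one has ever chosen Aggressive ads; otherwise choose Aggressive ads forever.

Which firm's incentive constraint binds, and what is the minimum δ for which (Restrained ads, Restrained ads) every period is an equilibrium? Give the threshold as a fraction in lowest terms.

Dahlia; δ ≥ 37/61

Dahlia's threshold: (91−54)/(91−30) = 37/61.
Aster's threshold: (82−57)/(82−35) = 25/47.
37/61 > 25/47, so Dahlia binds and δ* = 37/61.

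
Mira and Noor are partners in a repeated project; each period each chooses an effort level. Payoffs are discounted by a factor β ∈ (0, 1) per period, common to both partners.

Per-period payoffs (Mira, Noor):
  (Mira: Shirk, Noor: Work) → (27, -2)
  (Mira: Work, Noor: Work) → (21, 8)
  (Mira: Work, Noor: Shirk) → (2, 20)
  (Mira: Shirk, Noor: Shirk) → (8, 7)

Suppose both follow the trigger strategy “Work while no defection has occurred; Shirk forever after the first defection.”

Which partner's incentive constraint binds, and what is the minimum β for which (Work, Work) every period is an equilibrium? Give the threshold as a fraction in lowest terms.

Noor; β ≥ 12/13

Mira: cooperation gives 21 each period; deviation gives 27 once then 8 forever.
  21/(1−β) ≥ 27 + 8β/(1−β) ⇒ β ≥ 6/19.
Noor: cooperation gives 8 each period; deviation gives 20 once then 7 forever.
  β ≥ 12/13.
Both must hold, so the binding constraint is Noor's: β ≥ 12/13.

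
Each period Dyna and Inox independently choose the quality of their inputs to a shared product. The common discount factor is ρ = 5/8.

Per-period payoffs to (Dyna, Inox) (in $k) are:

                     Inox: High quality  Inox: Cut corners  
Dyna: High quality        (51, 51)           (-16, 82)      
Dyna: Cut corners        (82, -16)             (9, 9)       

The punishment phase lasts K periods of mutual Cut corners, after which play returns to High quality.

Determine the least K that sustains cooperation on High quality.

No profitable deviation requires (51−9)(ρ+…+ρ^K) ≥ 82−51, i.e. ρ+…+ρ^K ≥ 31/42 ≈ 0.7381.
With ρ = 5/8, the partial sums are K=1: 0.6250, K=2: 1.0156.
K = 2 is the first length at which the sum reaches 0.7381.

2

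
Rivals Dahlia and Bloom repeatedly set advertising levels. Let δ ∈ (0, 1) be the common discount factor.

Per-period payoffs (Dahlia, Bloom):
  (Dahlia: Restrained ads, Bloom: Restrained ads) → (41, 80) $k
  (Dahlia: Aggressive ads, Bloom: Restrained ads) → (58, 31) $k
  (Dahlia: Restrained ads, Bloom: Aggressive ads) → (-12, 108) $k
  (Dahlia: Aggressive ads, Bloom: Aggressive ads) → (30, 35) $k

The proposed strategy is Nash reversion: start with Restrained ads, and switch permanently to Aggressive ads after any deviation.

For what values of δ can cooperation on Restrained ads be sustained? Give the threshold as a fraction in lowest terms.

17/28

Dahlia: cooperation gives 41 each period; deviation gives 58 once then 30 forever.
  41/(1−δ) ≥ 58 + 30δ/(1−δ) ⇒ δ ≥ 17/28.
Bloom: cooperation gives 80 each period; deviation gives 108 once then 35 forever.
  δ ≥ 28/73.
Both must hold, so the binding constraint is Dahlia's: δ ≥ 17/28.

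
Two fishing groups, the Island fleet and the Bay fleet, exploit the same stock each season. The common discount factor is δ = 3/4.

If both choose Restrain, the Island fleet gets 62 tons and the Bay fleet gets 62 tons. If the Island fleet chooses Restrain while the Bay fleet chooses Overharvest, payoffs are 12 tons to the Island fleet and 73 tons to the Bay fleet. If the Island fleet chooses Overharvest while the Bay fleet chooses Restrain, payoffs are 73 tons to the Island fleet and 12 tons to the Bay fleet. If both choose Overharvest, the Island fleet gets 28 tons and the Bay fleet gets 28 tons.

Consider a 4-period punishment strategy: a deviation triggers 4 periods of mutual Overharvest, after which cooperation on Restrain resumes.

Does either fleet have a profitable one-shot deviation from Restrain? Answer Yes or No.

No

IC: δ+…+δ^4 ≥ (73−62)/(62−28) = 11/34.
At δ = 3/4: partial sum = 2.0508 ≥ 0.3235. Cooperation sustainable.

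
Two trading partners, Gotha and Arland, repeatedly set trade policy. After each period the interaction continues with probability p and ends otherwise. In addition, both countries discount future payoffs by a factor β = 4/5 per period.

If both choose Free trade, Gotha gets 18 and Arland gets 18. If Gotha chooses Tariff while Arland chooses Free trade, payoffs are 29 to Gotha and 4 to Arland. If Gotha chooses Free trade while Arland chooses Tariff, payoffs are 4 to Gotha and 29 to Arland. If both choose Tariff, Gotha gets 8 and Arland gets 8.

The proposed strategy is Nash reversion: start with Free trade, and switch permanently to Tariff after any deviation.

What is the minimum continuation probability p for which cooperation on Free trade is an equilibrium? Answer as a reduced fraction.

55/84

Expected continuation weight on next period's payoff is β·p = 4/5·p, which plays the role of the discount factor.
Cooperation requires 4/5·p ≥ (29−18)/(29−8) = 11/21, hence p ≥ 55/84.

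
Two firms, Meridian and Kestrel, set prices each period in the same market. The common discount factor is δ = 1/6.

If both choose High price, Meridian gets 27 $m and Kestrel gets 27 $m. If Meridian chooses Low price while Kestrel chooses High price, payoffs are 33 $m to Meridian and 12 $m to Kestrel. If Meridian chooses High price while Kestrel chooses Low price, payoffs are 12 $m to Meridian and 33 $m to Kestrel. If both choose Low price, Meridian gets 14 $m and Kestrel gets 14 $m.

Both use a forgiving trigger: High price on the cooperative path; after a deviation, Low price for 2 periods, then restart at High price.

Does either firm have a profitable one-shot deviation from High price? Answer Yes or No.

Yes

A one-shot deviation gives 33 now, then 14 for 2 periods, then back to 27.
Gain from deviating: (33−27) today; loss: (27−14) in each of the next 2 periods.
No-deviation condition: (27−14)(δ+…+δ^2) ≥ 33−27, i.e. δ+…+δ^2 ≥ 6/13.
At δ = 1/6: δ+…+δ^2 = 0.1944 < 0.4615.
So cooperation is not sustainable.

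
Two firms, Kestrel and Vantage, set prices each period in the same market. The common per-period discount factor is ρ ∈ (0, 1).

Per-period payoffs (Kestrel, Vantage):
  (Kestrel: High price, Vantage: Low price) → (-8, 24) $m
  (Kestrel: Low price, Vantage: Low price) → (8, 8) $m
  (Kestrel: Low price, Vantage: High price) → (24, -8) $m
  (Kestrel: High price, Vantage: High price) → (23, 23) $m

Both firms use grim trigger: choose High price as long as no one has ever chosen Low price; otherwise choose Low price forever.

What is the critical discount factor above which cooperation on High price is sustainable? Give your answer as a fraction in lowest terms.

Cooperation forever yields 23 each period: 23/(1−ρ).
Deviating yields 24 once, then 8 forever: 24 + 8ρ/(1−ρ).
No profitable deviation requires 23/(1−ρ) ≥ 24 + 8ρ/(1−ρ).
Multiplying by (1−ρ): 23 ≥ 24(1−ρ) + 8ρ = 24 − 16ρ.
So 16ρ ≥ 1, i.e. ρ ≥ 1/16.

1/16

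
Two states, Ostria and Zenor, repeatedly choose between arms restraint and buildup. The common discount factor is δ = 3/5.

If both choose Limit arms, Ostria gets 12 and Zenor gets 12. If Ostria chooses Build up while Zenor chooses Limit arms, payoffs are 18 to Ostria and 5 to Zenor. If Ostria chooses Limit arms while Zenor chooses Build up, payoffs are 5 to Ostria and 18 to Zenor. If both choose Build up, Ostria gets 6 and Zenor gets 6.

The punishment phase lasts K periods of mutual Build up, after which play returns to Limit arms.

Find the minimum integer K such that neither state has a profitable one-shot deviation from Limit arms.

3

No profitable deviation requires (12−6)(δ+…+δ^K) ≥ 18−12, i.e. δ+…+δ^K ≥ 1 ≈ 1.0000.
With δ = 3/5, the partial sums are K=1: 0.6000, K=2: 0.9600, K=3: 1.1760.
K = 3 is the first length at which the sum reaches 1.0000.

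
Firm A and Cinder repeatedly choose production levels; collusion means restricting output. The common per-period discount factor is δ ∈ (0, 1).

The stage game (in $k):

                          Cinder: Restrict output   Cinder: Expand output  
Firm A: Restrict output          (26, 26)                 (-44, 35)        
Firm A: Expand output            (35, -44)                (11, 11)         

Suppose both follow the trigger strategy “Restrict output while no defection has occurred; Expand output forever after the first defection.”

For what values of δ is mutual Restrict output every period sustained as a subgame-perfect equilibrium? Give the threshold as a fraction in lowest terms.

Cooperation forever yields 26 each period: 26/(1−δ).
Deviating yields 35 once, then 11 forever: 35 + 11δ/(1−δ).
No profitable deviation requires 26/(1−δ) ≥ 35 + 11δ/(1−δ).
Multiplying by (1−δ): 26 ≥ 35(1−δ) + 11δ = 35 − 24δ.
So 24δ ≥ 9, i.e. δ ≥ 9/24 = 3/8.

3/8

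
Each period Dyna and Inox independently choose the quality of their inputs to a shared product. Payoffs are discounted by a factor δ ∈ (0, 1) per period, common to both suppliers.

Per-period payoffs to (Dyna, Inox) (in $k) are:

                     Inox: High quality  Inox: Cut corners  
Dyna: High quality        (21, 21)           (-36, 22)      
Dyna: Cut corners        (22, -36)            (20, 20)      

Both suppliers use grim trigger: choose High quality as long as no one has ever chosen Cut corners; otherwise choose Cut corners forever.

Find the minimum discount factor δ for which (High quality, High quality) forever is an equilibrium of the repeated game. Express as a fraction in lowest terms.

1/2

21/(1−δ) ≥ 22 + 20δ/(1−δ)
21 ≥ 22 − 2δ
δ ≥ 1/2.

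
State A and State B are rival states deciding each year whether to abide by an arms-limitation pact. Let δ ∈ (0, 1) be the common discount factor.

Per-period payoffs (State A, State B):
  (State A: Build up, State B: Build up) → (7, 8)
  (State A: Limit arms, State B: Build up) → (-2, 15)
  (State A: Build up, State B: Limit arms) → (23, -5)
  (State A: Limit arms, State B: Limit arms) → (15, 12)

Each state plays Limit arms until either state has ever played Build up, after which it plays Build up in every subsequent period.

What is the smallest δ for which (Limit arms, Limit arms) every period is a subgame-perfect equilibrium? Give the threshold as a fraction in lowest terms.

State A's threshold: (23−15)/(23−7) = 1/2.
State B's threshold: (15−12)/(15−8) = 3/7.
1/2 > 3/7, so State A binds and δ* = 1/2.

1/2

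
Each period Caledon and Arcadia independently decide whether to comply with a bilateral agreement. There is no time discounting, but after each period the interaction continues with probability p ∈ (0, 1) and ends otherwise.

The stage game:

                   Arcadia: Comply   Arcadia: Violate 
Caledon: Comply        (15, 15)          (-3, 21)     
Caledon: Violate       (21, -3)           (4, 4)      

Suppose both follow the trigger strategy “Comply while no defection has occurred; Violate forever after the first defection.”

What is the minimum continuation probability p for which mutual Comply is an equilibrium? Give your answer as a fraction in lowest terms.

Expected cooperation value is 15 + p·15 + p²·15 + … = 15/(1−p); deviation gives 21 + p·4/(1−p).
15 ≥ 21(1−p) + 4p ⇒ 17p ≥ 6 ⇒ p ≥ 6/17.

6/17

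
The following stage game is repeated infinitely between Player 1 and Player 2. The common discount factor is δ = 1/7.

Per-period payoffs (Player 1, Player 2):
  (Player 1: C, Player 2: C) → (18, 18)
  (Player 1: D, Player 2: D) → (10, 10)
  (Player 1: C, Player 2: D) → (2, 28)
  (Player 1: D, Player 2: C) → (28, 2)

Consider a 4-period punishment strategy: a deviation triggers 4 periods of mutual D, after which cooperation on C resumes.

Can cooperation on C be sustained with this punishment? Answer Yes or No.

Comparing payoff streams over the 5 periods until play realigns: cooperate → 18(1+δ+…+δ^4); deviate → 28 + 10(δ+…+δ^4).
Cooperation is sustained iff (18−10)(δ+…+δ^4) ≥ 28−18.
δ+…+δ^4 = 1/7·(1−(1/7)^4)/(1−1/7) = 0.1666, and (28−18)/(18−10) = 1.2500.
0.1666 < 1.2500, so cooperation is not sustainable.

No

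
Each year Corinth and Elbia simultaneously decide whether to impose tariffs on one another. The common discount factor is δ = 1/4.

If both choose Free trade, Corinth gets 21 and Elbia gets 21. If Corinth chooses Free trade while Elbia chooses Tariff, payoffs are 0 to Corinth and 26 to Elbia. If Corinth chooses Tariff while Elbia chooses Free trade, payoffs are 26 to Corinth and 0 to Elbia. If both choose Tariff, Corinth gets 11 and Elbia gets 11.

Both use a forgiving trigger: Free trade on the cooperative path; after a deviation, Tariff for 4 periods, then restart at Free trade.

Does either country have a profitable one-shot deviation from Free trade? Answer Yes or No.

Yes

Comparing payoff streams over the 5 periods until play realigns: cooperate → 21(1+δ+…+δ^4); deviate → 26 + 11(δ+…+δ^4).
Cooperation is sustained iff (21−11)(δ+…+δ^4) ≥ 26−21.
δ+…+δ^4 = 1/4·(1−(1/4)^4)/(1−1/4) = 0.3320, and (26−21)/(21−11) = 0.5000.
0.3320 < 0.5000, so cooperation is not sustainable.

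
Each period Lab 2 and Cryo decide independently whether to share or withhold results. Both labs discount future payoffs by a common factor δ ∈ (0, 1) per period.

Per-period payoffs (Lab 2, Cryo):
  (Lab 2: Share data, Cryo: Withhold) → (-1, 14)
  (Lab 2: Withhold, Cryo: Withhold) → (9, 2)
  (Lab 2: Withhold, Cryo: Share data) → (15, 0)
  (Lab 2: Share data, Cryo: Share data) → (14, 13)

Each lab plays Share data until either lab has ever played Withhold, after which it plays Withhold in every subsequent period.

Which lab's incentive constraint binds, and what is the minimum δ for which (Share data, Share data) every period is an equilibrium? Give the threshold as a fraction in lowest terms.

Lab 2; δ ≥ 1/6

Lab 2's threshold: (15−14)/(15−9) = 1/6.
Cryo's threshold: (14−13)/(14−2) = 1/12.
1/6 > 1/12, so Lab 2 binds and δ* = 1/6.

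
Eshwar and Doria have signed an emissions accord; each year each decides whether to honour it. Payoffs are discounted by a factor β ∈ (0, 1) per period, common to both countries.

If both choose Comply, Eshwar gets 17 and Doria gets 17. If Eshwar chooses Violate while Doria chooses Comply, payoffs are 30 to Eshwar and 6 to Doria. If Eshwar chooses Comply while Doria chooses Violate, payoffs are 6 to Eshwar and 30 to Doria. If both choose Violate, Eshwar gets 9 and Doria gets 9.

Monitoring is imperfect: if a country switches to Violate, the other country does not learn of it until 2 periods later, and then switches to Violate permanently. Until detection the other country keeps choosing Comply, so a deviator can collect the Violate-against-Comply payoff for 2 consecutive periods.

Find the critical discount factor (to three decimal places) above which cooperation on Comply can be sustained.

The best deviation is to choose Violate for all 2 undetected periods, earning 30 each, then 9 forever once detected.
Deviation value: 30(1−β^2)/(1−β) + 9β^2/(1−β); cooperation value: 17/(1−β).
IC: 17 ≥ 30(1−β^2) + 9β^2 = 30 − 21β^2.
So β^2 ≥ 13/21, giving β ≥ (13/21)^(1/2) ≈ 0.787.

0.787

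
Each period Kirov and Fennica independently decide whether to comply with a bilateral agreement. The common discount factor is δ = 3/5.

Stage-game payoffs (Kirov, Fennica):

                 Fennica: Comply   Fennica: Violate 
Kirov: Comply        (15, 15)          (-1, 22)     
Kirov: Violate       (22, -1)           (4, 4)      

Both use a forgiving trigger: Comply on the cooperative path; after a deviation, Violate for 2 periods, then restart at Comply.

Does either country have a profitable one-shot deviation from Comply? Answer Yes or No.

No

A one-shot deviation gives 22 now, then 4 for 2 periods, then back to 15.
Gain from deviating: (22−15) today; loss: (15−4) in each of the next 2 periods.
No-deviation condition: (15−4)(δ+…+δ^2) ≥ 22−15, i.e. δ+…+δ^2 ≥ 7/11.
At δ = 3/5: δ+…+δ^2 = 0.9600 ≥ 0.6364.
So cooperation is sustainable.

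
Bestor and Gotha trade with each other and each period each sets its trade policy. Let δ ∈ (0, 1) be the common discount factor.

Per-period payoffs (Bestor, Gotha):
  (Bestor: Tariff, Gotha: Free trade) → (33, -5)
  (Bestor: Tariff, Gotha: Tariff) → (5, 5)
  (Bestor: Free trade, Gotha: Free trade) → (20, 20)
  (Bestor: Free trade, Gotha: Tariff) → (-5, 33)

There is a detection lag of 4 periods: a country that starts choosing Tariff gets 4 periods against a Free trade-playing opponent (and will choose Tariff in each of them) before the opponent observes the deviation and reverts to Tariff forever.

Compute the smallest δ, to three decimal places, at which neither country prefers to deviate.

0.825

Deviating for the 4 undetected periods gains 33−20 = 13 per period over cooperation, then loses 20−5 = 15 per period forever once punishment starts.
Gain: 13(1 + δ + … + δ^3); loss: 15·δ^4/(1−δ).
No profitable deviation ⇔ 13(1−δ^4) ≤ 15·δ^4, i.e. δ^4 ≥ 13/(13+15) = 13/28.
Hence δ ≥ (13/28)^(1/4) ≈ 0.825.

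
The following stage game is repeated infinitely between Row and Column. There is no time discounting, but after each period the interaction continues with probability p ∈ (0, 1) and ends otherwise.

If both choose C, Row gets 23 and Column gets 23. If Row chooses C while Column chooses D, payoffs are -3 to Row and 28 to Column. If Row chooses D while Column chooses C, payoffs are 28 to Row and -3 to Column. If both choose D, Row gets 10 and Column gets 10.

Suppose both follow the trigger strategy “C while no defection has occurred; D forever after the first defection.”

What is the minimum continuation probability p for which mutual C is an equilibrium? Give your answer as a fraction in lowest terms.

5/18

With no time discounting, the continuation probability p plays the role of the discount factor.
Grim-trigger IC: 23/(1−p) ≥ 28 + 10p/(1−p) ⇒ p ≥ (28−23)/(28−10) = 5/18.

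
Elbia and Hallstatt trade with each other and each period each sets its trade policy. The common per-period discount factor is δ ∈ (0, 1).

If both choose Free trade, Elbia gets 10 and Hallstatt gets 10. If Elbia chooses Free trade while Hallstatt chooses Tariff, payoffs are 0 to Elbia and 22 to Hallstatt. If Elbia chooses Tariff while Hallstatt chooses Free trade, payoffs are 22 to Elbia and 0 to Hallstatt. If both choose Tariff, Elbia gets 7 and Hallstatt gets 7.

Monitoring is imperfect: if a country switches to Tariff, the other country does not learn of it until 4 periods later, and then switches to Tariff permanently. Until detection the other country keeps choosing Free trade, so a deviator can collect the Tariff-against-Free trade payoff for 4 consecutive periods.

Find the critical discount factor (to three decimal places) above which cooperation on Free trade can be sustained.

0.946

A deviator earns 22 for 4 periods, then 7 forever; cooperating earns 10 forever. Multiplying the IC by (1−δ):
10 ≥ 22(1−δ^4) + 7δ^4, so 15·δ^4 ≥ 12 and δ^4 ≥ 4/5.
δ ≥ (4/5)^(1/4) ≈ 0.946.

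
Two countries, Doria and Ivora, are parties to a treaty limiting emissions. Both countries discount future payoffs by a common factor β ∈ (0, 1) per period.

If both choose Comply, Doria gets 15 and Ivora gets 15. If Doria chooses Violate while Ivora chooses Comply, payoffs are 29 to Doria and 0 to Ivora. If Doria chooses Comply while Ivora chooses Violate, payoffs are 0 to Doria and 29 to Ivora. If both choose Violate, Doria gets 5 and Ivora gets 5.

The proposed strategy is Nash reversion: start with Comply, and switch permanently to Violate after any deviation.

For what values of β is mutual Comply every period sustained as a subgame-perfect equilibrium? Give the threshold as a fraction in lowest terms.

7/12

Under grim trigger the critical discount factor is (T−C)/(T−P) with T = 29, C = 15, P = 5.
β* = (29−15)/(29−5) = 14/24 = 7/12.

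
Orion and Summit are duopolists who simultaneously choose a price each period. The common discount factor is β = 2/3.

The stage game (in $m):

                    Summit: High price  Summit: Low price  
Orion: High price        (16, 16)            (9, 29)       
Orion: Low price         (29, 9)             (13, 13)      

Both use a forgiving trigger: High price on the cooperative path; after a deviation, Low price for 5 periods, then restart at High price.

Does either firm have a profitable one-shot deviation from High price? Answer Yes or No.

A one-shot deviation gives 29 now, then 13 for 5 periods, then back to 16.
Gain from deviating: (29−16) today; loss: (16−13) in each of the next 5 periods.
No-deviation condition: (16−13)(β+…+β^5) ≥ 29−16, i.e. β+…+β^5 ≥ 13/3.
At β = 2/3: β+…+β^5 = 1.7366 < 4.3333.
So cooperation is not sustainable.

Yes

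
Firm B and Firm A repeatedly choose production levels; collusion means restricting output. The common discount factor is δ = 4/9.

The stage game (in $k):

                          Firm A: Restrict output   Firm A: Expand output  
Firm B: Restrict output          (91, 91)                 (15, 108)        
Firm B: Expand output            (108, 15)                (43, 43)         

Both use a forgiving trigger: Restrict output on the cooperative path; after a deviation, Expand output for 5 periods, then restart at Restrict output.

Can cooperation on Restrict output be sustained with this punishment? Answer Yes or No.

Yes

IC: δ+…+δ^5 ≥ (108−91)/(91−43) = 17/48.
At δ = 4/9: partial sum = 0.7861 ≥ 0.3542. Cooperation sustainable.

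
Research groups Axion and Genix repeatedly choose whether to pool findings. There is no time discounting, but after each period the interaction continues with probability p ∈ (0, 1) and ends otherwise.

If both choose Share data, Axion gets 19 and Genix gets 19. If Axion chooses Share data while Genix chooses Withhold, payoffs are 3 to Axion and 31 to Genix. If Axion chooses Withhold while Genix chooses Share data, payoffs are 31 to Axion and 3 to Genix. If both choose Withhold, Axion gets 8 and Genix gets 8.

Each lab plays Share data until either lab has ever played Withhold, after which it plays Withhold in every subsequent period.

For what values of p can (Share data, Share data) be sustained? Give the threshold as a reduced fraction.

12/23

Expected cooperation value is 19 + p·19 + p²·19 + … = 19/(1−p); deviation gives 31 + p·8/(1−p).
19 ≥ 31(1−p) + 8p ⇒ 23p ≥ 12 ⇒ p ≥ 12/23.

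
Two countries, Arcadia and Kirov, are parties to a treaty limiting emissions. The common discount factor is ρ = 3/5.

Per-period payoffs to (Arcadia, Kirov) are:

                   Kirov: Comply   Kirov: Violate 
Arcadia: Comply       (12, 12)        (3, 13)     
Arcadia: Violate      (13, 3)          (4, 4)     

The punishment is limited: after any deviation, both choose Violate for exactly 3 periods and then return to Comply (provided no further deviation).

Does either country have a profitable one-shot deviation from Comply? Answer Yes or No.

No

A one-shot deviation gives 13 now, then 4 for 3 periods, then back to 12.
Gain from deviating: (13−12) today; loss: (12−4) in each of the next 3 periods.
No-deviation condition: (12−4)(ρ+…+ρ^3) ≥ 13−12, i.e. ρ+…+ρ^3 ≥ 1/8.
At ρ = 3/5: ρ+…+ρ^3 = 1.1760 ≥ 0.1250.
So cooperation is sustainable.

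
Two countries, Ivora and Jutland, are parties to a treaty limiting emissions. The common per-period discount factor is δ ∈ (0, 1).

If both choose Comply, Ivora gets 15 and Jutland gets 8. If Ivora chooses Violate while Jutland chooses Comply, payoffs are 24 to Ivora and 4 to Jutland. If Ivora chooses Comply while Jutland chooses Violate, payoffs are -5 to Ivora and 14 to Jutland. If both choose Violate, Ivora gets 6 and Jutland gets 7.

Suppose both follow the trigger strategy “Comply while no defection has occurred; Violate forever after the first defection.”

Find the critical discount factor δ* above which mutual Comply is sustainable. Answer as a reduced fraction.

6/7

Ivora's threshold: (24−15)/(24−6) = 1/2.
Jutland's threshold: (14−8)/(14−7) = 6/7.
1/2 < 6/7, so Jutland binds and δ* = 6/7.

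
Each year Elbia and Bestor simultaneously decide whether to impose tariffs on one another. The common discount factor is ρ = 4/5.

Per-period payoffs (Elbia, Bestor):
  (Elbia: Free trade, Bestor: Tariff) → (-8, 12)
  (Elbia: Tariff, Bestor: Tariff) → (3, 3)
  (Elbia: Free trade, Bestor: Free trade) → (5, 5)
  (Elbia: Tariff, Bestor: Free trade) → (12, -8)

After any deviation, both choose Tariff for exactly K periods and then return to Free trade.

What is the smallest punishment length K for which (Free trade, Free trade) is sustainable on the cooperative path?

10

IC: ρ(1−ρ^K)/(1−ρ) ≥ (12−5)/(5−3) = 7/2.
With ρ = 4/5: need 1 − ρ^K ≥ 7/2·(1−4/5)/(4/5), i.e. ρ^K ≤ 0.1250.
Since (4/5)^9 = 0.1342 and (4/5)^10 = 0.1074, the smallest such K is 10.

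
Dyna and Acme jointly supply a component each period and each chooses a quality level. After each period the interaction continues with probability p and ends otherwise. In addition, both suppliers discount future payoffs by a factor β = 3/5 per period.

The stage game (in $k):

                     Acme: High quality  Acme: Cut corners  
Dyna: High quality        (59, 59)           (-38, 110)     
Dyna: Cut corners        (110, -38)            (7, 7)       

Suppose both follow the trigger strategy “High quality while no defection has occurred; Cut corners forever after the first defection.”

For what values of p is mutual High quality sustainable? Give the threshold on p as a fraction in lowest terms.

Expected continuation weight on next period's payoff is β·p = 3/5·p, which plays the role of the discount factor.
Cooperation requires 3/5·p ≥ (110−59)/(110−7) = 51/103, hence p ≥ 85/103.

85/103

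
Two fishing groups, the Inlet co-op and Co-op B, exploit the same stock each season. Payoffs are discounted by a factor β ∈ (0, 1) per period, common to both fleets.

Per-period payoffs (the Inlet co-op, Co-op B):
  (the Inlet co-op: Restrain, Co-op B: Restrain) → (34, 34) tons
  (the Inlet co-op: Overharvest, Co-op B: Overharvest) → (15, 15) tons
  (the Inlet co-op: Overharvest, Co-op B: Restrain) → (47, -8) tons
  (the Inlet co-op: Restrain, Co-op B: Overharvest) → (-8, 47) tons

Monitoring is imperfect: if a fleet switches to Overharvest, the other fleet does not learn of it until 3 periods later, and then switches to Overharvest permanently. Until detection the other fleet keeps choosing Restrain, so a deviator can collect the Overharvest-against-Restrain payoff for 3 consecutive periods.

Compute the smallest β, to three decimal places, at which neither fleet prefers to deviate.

0.741

A deviator earns 47 for 3 periods, then 15 forever; cooperating earns 34 forever. Multiplying the IC by (1−β):
34 ≥ 47(1−β^3) + 15β^3, so 32·β^3 ≥ 13 and β^3 ≥ 13/32.
β ≥ (13/32)^(1/3) ≈ 0.741.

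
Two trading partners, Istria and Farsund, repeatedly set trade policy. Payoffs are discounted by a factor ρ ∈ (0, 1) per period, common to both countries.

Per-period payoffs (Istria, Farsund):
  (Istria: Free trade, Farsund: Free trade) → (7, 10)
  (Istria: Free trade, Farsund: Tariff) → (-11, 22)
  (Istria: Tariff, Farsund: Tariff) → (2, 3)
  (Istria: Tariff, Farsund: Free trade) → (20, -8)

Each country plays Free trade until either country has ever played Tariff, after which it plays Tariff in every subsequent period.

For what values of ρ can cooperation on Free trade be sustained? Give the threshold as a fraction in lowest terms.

Istria: cooperation gives 7 each period; deviation gives 20 once then 2 forever.
  7/(1−ρ) ≥ 20 + 2ρ/(1−ρ) ⇒ ρ ≥ 13/18.
Farsund: cooperation gives 10 each period; deviation gives 22 once then 3 forever.
  ρ ≥ 12/19.
Both must hold, so the binding constraint is Istria's: ρ ≥ 13/18.

13/18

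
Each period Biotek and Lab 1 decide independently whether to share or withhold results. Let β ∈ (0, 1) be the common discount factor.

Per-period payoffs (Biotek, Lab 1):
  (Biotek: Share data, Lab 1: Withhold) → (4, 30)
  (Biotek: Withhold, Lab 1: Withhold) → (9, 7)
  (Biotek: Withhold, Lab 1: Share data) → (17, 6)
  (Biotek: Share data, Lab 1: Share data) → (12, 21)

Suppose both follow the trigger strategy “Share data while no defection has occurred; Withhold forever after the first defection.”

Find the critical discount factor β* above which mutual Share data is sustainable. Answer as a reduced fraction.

Biotek's threshold: (17−12)/(17−9) = 5/8.
Lab 1's threshold: (30−21)/(30−7) = 9/23.
5/8 > 9/23, so Biotek binds and β* = 5/8.

5/8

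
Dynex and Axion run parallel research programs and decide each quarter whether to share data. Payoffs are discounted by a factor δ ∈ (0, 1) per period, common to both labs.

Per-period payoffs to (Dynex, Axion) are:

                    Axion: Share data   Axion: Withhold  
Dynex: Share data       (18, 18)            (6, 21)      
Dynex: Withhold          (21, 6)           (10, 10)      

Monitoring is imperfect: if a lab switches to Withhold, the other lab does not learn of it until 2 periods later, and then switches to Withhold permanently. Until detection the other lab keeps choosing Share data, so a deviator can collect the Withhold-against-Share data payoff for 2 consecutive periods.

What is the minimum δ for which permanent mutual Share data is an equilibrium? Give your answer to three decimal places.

A deviator earns 21 for 2 periods, then 10 forever; cooperating earns 18 forever. Multiplying the IC by (1−δ):
18 ≥ 21(1−δ^2) + 10δ^2, so 11·δ^2 ≥ 3 and δ^2 ≥ 3/11.
δ ≥ (3/11)^(1/2) ≈ 0.522.

0.522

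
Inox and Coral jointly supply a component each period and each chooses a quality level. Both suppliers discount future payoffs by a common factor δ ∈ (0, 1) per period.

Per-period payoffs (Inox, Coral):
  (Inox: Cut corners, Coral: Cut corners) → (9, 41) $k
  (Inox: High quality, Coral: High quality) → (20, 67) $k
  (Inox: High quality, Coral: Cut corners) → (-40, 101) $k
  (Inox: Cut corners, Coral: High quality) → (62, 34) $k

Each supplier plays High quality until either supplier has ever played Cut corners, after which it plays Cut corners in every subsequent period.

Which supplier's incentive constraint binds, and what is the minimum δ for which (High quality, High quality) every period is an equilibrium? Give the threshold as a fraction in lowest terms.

Inox: cooperation gives 20 each period; deviation gives 62 once then 9 forever.
  20/(1−δ) ≥ 62 + 9δ/(1−δ) ⇒ δ ≥ 42/53.
Coral: cooperation gives 67 each period; deviation gives 101 once then 41 forever.
  δ ≥ 34/60 = 17/30.
Both must hold, so the binding constraint is Inox's: δ ≥ 42/53.

Inox; δ ≥ 42/53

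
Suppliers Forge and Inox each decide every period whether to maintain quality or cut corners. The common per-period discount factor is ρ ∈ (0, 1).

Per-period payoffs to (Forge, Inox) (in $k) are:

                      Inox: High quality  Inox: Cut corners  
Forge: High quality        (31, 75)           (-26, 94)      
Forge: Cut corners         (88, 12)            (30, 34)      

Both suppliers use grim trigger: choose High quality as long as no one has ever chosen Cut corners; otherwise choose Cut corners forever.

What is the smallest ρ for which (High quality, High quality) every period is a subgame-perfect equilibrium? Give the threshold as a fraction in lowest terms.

57/58

Forge's threshold: (88−31)/(88−30) = 57/58.
Inox's threshold: (94−75)/(94−34) = 19/60.
57/58 > 19/60, so Forge binds and ρ* = 57/58.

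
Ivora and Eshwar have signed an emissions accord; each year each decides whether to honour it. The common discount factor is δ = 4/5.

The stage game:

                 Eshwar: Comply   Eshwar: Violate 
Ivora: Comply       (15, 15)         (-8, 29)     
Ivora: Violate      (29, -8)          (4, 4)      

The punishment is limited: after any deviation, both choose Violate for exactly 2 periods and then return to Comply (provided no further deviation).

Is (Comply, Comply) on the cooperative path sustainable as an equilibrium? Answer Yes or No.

Yes

Comparing payoff streams over the 3 periods until play realigns: cooperate → 15(1+δ+…+δ^2); deviate → 29 + 4(δ+…+δ^2).
Cooperation is sustained iff (15−4)(δ+…+δ^2) ≥ 29−15.
δ+…+δ^2 = 4/5·(1−(4/5)^2)/(1−4/5) = 1.4400, and (29−15)/(15−4) = 1.2727.
1.4400 ≥ 1.2727, so cooperation is sustainable.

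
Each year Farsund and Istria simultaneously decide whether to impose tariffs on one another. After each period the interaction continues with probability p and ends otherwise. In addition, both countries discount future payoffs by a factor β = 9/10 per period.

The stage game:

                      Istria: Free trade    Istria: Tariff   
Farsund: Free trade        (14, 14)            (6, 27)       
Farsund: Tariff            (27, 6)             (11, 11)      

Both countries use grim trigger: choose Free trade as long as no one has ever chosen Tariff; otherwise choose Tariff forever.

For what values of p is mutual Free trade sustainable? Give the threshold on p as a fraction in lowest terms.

65/72

With continuation probability p and discount β, the effective per-period discount factor is βp.
Grim-trigger IC: βp ≥ (27−14)/(27−11) = 13/16.
So p ≥ (13/16)/(9/10) = 65/72.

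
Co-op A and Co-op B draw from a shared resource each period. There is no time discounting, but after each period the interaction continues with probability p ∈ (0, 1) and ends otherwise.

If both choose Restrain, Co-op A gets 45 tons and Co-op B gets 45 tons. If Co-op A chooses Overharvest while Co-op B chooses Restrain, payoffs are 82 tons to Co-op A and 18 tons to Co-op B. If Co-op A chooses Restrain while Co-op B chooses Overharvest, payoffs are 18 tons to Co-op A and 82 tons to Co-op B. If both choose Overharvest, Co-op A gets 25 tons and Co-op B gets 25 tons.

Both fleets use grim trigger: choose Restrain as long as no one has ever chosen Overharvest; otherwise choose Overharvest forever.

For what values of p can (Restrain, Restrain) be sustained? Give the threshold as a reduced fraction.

37/57

With no time discounting, the continuation probability p plays the role of the discount factor.
Grim-trigger IC: 45/(1−p) ≥ 82 + 25p/(1−p) ⇒ p ≥ (82−45)/(82−25) = 37/57.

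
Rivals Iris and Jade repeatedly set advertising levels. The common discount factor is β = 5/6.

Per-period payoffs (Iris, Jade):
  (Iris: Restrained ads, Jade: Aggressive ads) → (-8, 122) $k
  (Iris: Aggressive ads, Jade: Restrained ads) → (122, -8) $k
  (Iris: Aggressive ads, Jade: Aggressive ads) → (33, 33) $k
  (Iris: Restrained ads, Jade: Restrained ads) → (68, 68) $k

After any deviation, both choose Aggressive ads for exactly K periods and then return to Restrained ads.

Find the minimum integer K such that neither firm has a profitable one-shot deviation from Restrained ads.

No profitable deviation requires (68−33)(β+…+β^K) ≥ 122−68, i.e. β+…+β^K ≥ 54/35 ≈ 1.5429.
With β = 5/6, the partial sums are K=1: 0.8333, K=2: 1.5278, K=3: 2.1065.
K = 3 is the first length at which the sum reaches 1.5429.

3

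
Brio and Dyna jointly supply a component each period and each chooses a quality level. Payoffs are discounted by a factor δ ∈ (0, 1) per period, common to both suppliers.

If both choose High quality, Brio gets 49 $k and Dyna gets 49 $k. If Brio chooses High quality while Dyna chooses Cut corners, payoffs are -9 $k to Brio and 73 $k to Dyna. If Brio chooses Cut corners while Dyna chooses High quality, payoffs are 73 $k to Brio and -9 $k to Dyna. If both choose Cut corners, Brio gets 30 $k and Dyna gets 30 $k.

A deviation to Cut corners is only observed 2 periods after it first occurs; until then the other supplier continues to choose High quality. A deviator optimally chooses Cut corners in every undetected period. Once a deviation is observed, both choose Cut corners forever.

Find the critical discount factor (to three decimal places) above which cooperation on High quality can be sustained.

0.747

Deviating for the 2 undetected periods gains 73−49 = 24 per period over cooperation, then loses 49−30 = 19 per period forever once punishment starts.
Gain: 24(1 + δ + … + δ^1); loss: 19·δ^2/(1−δ).
No profitable deviation ⇔ 24(1−δ^2) ≤ 19·δ^2, i.e. δ^2 ≥ 24/(24+19) = 24/43.
Hence δ ≥ (24/43)^(1/2) ≈ 0.747.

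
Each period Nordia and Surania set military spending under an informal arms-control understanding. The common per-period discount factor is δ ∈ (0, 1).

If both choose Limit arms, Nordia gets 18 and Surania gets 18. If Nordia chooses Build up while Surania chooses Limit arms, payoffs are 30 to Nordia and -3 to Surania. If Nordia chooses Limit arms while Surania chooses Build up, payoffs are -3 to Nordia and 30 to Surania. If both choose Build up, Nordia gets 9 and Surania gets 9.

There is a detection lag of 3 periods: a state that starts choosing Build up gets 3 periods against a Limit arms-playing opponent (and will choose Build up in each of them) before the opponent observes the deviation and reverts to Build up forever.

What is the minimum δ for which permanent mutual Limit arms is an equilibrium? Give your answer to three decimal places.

The best deviation is to choose Build up for all 3 undetected periods, earning 30 each, then 9 forever once detected.
Deviation value: 30(1−δ^3)/(1−δ) + 9δ^3/(1−δ); cooperation value: 18/(1−δ).
IC: 18 ≥ 30(1−δ^3) + 9δ^3 = 30 − 21δ^3.
So δ^3 ≥ 12/21 = 4/7, giving δ ≥ (4/7)^(1/3) ≈ 0.830.

0.830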